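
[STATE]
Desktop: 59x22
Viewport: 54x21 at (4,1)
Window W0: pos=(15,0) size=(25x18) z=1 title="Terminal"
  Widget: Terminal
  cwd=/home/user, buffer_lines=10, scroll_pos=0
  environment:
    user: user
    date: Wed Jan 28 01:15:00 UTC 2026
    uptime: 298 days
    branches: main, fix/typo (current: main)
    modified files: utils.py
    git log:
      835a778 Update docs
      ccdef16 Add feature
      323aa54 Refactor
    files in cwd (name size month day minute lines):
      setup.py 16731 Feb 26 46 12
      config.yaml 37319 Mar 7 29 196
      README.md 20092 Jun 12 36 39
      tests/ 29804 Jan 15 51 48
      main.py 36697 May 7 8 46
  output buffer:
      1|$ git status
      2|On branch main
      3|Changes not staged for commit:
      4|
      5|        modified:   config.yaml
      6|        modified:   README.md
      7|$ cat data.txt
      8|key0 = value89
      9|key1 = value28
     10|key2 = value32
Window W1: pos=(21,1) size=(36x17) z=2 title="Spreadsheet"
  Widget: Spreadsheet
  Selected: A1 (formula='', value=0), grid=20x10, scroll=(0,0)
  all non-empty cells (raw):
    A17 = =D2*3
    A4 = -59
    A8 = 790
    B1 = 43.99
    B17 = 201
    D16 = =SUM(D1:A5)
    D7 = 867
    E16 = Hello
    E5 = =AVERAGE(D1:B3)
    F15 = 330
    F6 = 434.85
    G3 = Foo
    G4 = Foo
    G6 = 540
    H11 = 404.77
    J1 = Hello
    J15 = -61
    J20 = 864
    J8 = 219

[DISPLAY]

           ┃ Term┏━━━━━━━━━━━━━━━━━━━━━━━━━━━━━━━━━━┓ 
           ┠─────┃ Spreadsheet                      ┃ 
           ┃$ git┠──────────────────────────────────┨ 
           ┃On br┃A1:                               ┃ 
           ┃Chang┃       A       B       C       D  ┃ 
           ┃     ┃----------------------------------┃ 
           ┃     ┃  1      [0]   43.99       0      ┃ 
           ┃     ┃  2        0       0       0      ┃ 
           ┃$ cat┃  3        0       0       0      ┃ 
           ┃key0 ┃  4      -59       0       0      ┃ 
           ┃key1 ┃  5        0       0       0      ┃ 
           ┃key2 ┃  6        0       0       0      ┃ 
           ┃$ █  ┃  7        0       0       0     8┃ 
           ┃     ┃  8      790       0       0      ┃ 
           ┃     ┃  9        0       0       0      ┃ 
           ┃     ┃ 10        0       0       0      ┃ 
           ┗━━━━━┗━━━━━━━━━━━━━━━━━━━━━━━━━━━━━━━━━━┛ 
                                                      
                                                      
                                                      
                                                      


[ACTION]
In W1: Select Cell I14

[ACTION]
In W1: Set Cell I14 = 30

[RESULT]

           ┃ Term┏━━━━━━━━━━━━━━━━━━━━━━━━━━━━━━━━━━┓ 
           ┠─────┃ Spreadsheet                      ┃ 
           ┃$ git┠──────────────────────────────────┨ 
           ┃On br┃I14: 30                           ┃ 
           ┃Chang┃       A       B       C       D  ┃ 
           ┃     ┃----------------------------------┃ 
           ┃     ┃  1        0   43.99       0      ┃ 
           ┃     ┃  2        0       0       0      ┃ 
           ┃$ cat┃  3        0       0       0      ┃ 
           ┃key0 ┃  4      -59       0       0      ┃ 
           ┃key1 ┃  5        0       0       0      ┃ 
           ┃key2 ┃  6        0       0       0      ┃ 
           ┃$ █  ┃  7        0       0       0     8┃ 
           ┃     ┃  8      790       0       0      ┃ 
           ┃     ┃  9        0       0       0      ┃ 
           ┃     ┃ 10        0       0       0      ┃ 
           ┗━━━━━┗━━━━━━━━━━━━━━━━━━━━━━━━━━━━━━━━━━┛ 
                                                      
                                                      
                                                      
                                                      


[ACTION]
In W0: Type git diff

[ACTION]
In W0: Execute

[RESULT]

           ┃ Term┏━━━━━━━━━━━━━━━━━━━━━━━━━━━━━━━━━━┓ 
           ┠─────┃ Spreadsheet                      ┃ 
           ┃     ┠──────────────────────────────────┨ 
           ┃     ┃I14: 30                           ┃ 
           ┃$ cat┃       A       B       C       D  ┃ 
           ┃key0 ┃----------------------------------┃ 
           ┃key1 ┃  1        0   43.99       0      ┃ 
           ┃key2 ┃  2        0       0       0      ┃ 
           ┃$ git┃  3        0       0       0      ┃ 
           ┃diff ┃  4      -59       0       0      ┃ 
           ┃--- a┃  5        0       0       0      ┃ 
           ┃+++ b┃  6        0       0       0      ┃ 
           ┃@@ -1┃  7        0       0       0     8┃ 
           ┃+# up┃  8      790       0       0      ┃ 
           ┃ impo┃  9        0       0       0      ┃ 
           ┃$ █  ┃ 10        0       0       0      ┃ 
           ┗━━━━━┗━━━━━━━━━━━━━━━━━━━━━━━━━━━━━━━━━━┛ 
                                                      
                                                      
                                                      
                                                      


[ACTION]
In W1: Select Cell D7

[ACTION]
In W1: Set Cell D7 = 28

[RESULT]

           ┃ Term┏━━━━━━━━━━━━━━━━━━━━━━━━━━━━━━━━━━┓ 
           ┠─────┃ Spreadsheet                      ┃ 
           ┃     ┠──────────────────────────────────┨ 
           ┃     ┃D7: 28                            ┃ 
           ┃$ cat┃       A       B       C       D  ┃ 
           ┃key0 ┃----------------------------------┃ 
           ┃key1 ┃  1        0   43.99       0      ┃ 
           ┃key2 ┃  2        0       0       0      ┃ 
           ┃$ git┃  3        0       0       0      ┃ 
           ┃diff ┃  4      -59       0       0      ┃ 
           ┃--- a┃  5        0       0       0      ┃ 
           ┃+++ b┃  6        0       0       0      ┃ 
           ┃@@ -1┃  7        0       0       0    [2┃ 
           ┃+# up┃  8      790       0       0      ┃ 
           ┃ impo┃  9        0       0       0      ┃ 
           ┃$ █  ┃ 10        0       0       0      ┃ 
           ┗━━━━━┗━━━━━━━━━━━━━━━━━━━━━━━━━━━━━━━━━━┛ 
                                                      
                                                      
                                                      
                                                      


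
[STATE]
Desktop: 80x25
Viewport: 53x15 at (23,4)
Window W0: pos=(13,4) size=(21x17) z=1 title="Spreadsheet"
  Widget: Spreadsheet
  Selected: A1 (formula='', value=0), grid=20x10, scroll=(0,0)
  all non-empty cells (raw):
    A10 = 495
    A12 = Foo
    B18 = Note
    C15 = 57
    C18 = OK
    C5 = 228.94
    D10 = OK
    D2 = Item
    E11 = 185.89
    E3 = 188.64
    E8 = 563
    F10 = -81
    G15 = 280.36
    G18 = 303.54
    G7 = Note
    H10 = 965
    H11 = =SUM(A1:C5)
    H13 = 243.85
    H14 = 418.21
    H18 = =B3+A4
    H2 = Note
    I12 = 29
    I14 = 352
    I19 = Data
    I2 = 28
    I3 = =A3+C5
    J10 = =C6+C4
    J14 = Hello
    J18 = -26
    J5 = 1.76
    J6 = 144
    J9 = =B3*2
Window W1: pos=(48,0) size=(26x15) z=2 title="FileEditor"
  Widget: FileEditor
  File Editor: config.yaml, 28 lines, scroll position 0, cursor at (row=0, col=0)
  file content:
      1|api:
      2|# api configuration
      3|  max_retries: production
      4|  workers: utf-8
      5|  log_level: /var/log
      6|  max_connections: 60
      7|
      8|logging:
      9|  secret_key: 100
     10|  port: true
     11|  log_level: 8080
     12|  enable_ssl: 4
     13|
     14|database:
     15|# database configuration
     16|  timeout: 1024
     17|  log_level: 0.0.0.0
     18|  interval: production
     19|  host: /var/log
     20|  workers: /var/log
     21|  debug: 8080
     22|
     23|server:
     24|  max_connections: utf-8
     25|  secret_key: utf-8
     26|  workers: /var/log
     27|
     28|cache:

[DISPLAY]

━━━━━━━━━━┓              ┃# api configuration    █┃  
eet       ┃              ┃  max_retries: producti░┃  
──────────┨              ┃  workers: utf-8       ░┃  
          ┃              ┃  log_level: /var/log  ░┃  
      B   ┃              ┃  max_connections: 60  ░┃  
----------┃              ┃                       ░┃  
[0]       ┃              ┃logging:               ░┃  
  0       ┃              ┃  secret_key: 100      ░┃  
  0       ┃              ┃  port: true           ░┃  
  0       ┃              ┃  log_level: 8080      ▼┃  
  0       ┃              ┗━━━━━━━━━━━━━━━━━━━━━━━━┛  
  0       ┃                                          
  0       ┃                                          
  0       ┃                                          
  0       ┃                                          


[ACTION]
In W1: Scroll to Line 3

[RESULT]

━━━━━━━━━━┓              ┃  workers: utf-8       ░┃  
eet       ┃              ┃  log_level: /var/log  █┃  
──────────┨              ┃  max_connections: 60  ░┃  
          ┃              ┃                       ░┃  
      B   ┃              ┃logging:               ░┃  
----------┃              ┃  secret_key: 100      ░┃  
[0]       ┃              ┃  port: true           ░┃  
  0       ┃              ┃  log_level: 8080      ░┃  
  0       ┃              ┃  enable_ssl: 4        ░┃  
  0       ┃              ┃                       ▼┃  
  0       ┃              ┗━━━━━━━━━━━━━━━━━━━━━━━━┛  
  0       ┃                                          
  0       ┃                                          
  0       ┃                                          
  0       ┃                                          


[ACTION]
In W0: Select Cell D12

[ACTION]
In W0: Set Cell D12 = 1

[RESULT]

━━━━━━━━━━┓              ┃  workers: utf-8       ░┃  
eet       ┃              ┃  log_level: /var/log  █┃  
──────────┨              ┃  max_connections: 60  ░┃  
          ┃              ┃                       ░┃  
      B   ┃              ┃logging:               ░┃  
----------┃              ┃  secret_key: 100      ░┃  
  0       ┃              ┃  port: true           ░┃  
  0       ┃              ┃  log_level: 8080      ░┃  
  0       ┃              ┃  enable_ssl: 4        ░┃  
  0       ┃              ┃                       ▼┃  
  0       ┃              ┗━━━━━━━━━━━━━━━━━━━━━━━━┛  
  0       ┃                                          
  0       ┃                                          
  0       ┃                                          
  0       ┃                                          


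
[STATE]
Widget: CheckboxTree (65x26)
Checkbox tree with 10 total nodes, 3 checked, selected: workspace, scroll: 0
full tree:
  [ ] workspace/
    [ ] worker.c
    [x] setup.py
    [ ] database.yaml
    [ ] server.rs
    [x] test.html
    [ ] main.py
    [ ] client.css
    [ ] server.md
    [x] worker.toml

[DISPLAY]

>[-] workspace/                                                  
   [ ] worker.c                                                  
   [x] setup.py                                                  
   [ ] database.yaml                                             
   [ ] server.rs                                                 
   [x] test.html                                                 
   [ ] main.py                                                   
   [ ] client.css                                                
   [ ] server.md                                                 
   [x] worker.toml                                               
                                                                 
                                                                 
                                                                 
                                                                 
                                                                 
                                                                 
                                                                 
                                                                 
                                                                 
                                                                 
                                                                 
                                                                 
                                                                 
                                                                 
                                                                 
                                                                 


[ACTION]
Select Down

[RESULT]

 [-] workspace/                                                  
>  [ ] worker.c                                                  
   [x] setup.py                                                  
   [ ] database.yaml                                             
   [ ] server.rs                                                 
   [x] test.html                                                 
   [ ] main.py                                                   
   [ ] client.css                                                
   [ ] server.md                                                 
   [x] worker.toml                                               
                                                                 
                                                                 
                                                                 
                                                                 
                                                                 
                                                                 
                                                                 
                                                                 
                                                                 
                                                                 
                                                                 
                                                                 
                                                                 
                                                                 
                                                                 
                                                                 


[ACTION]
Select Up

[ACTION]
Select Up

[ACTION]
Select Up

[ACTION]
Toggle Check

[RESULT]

>[x] workspace/                                                  
   [x] worker.c                                                  
   [x] setup.py                                                  
   [x] database.yaml                                             
   [x] server.rs                                                 
   [x] test.html                                                 
   [x] main.py                                                   
   [x] client.css                                                
   [x] server.md                                                 
   [x] worker.toml                                               
                                                                 
                                                                 
                                                                 
                                                                 
                                                                 
                                                                 
                                                                 
                                                                 
                                                                 
                                                                 
                                                                 
                                                                 
                                                                 
                                                                 
                                                                 
                                                                 


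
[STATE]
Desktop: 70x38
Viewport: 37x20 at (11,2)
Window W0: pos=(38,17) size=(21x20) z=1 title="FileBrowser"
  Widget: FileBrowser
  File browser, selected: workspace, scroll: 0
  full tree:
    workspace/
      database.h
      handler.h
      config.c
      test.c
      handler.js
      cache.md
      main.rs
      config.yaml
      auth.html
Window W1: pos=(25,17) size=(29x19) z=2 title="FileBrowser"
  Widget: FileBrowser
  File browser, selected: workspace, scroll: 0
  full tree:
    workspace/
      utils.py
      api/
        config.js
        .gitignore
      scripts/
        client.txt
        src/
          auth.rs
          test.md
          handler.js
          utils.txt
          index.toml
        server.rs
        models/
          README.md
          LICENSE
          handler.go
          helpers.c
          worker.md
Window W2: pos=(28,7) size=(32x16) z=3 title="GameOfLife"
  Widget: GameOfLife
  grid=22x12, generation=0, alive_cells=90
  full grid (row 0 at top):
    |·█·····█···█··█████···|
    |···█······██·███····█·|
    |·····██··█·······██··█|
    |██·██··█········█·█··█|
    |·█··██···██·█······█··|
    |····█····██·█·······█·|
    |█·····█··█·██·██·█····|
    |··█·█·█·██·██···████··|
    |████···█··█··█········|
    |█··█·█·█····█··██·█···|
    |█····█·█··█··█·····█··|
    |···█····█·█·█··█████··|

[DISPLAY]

                                     
                                     
                                     
                                     
                                     
                 ┏━━━━━━━━━━━━━━━━━━━
                 ┃ GameOfLife        
                 ┠───────────────────
                 ┃Gen: 0             
                 ┃·█·····█···█··█████
                 ┃···█······██·███···
                 ┃·····██··█·······██
                 ┃██·██··█········█·█
                 ┃·█··██···██·█······
                 ┃····█····██·█······
              ┏━━┃█·····█··█·██·██·█·
              ┃ F┃··█·█·█·██·██···███
              ┠──┃████···█··█··█·····
              ┃> ┃█··█·█·█····█··██·█
              ┃  ┃█····█·█··█··█·····


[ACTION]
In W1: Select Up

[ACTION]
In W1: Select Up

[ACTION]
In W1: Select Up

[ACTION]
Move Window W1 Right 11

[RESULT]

                                     
                                     
                                     
                                     
                                     
                 ┏━━━━━━━━━━━━━━━━━━━
                 ┃ GameOfLife        
                 ┠───────────────────
                 ┃Gen: 0             
                 ┃·█·····█···█··█████
                 ┃···█······██·███···
                 ┃·····██··█·······██
                 ┃██·██··█········█·█
                 ┃·█··██···██·█······
                 ┃····█····██·█······
                 ┃█·····█··█·██·██·█·
                 ┃··█·█·█·██·██···███
                 ┃████···█··█··█·····
                 ┃█··█·█·█····█··██·█
                 ┃█····█·█··█··█·····


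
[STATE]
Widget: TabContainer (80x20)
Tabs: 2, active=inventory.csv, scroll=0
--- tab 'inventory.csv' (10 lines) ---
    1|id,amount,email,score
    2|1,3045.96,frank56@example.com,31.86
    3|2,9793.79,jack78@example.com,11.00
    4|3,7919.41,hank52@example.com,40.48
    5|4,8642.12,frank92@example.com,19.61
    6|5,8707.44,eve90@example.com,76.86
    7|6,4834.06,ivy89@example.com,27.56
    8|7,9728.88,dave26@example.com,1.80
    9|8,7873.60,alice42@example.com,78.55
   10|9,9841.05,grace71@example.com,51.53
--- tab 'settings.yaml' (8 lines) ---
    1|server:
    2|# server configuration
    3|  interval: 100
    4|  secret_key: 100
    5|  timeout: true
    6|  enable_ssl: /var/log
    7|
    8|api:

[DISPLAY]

[inventory.csv]│ settings.yaml                                                  
────────────────────────────────────────────────────────────────────────────────
id,amount,email,score                                                           
1,3045.96,frank56@example.com,31.86                                             
2,9793.79,jack78@example.com,11.00                                              
3,7919.41,hank52@example.com,40.48                                              
4,8642.12,frank92@example.com,19.61                                             
5,8707.44,eve90@example.com,76.86                                               
6,4834.06,ivy89@example.com,27.56                                               
7,9728.88,dave26@example.com,1.80                                               
8,7873.60,alice42@example.com,78.55                                             
9,9841.05,grace71@example.com,51.53                                             
                                                                                
                                                                                
                                                                                
                                                                                
                                                                                
                                                                                
                                                                                
                                                                                


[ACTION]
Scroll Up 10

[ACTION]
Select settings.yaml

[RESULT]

 inventory.csv │[settings.yaml]                                                 
────────────────────────────────────────────────────────────────────────────────
server:                                                                         
# server configuration                                                          
  interval: 100                                                                 
  secret_key: 100                                                               
  timeout: true                                                                 
  enable_ssl: /var/log                                                          
                                                                                
api:                                                                            
                                                                                
                                                                                
                                                                                
                                                                                
                                                                                
                                                                                
                                                                                
                                                                                
                                                                                
                                                                                


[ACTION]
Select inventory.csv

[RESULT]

[inventory.csv]│ settings.yaml                                                  
────────────────────────────────────────────────────────────────────────────────
id,amount,email,score                                                           
1,3045.96,frank56@example.com,31.86                                             
2,9793.79,jack78@example.com,11.00                                              
3,7919.41,hank52@example.com,40.48                                              
4,8642.12,frank92@example.com,19.61                                             
5,8707.44,eve90@example.com,76.86                                               
6,4834.06,ivy89@example.com,27.56                                               
7,9728.88,dave26@example.com,1.80                                               
8,7873.60,alice42@example.com,78.55                                             
9,9841.05,grace71@example.com,51.53                                             
                                                                                
                                                                                
                                                                                
                                                                                
                                                                                
                                                                                
                                                                                
                                                                                


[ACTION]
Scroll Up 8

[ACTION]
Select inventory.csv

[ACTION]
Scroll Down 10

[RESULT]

[inventory.csv]│ settings.yaml                                                  
────────────────────────────────────────────────────────────────────────────────
9,9841.05,grace71@example.com,51.53                                             
                                                                                
                                                                                
                                                                                
                                                                                
                                                                                
                                                                                
                                                                                
                                                                                
                                                                                
                                                                                
                                                                                
                                                                                
                                                                                
                                                                                
                                                                                
                                                                                
                                                                                


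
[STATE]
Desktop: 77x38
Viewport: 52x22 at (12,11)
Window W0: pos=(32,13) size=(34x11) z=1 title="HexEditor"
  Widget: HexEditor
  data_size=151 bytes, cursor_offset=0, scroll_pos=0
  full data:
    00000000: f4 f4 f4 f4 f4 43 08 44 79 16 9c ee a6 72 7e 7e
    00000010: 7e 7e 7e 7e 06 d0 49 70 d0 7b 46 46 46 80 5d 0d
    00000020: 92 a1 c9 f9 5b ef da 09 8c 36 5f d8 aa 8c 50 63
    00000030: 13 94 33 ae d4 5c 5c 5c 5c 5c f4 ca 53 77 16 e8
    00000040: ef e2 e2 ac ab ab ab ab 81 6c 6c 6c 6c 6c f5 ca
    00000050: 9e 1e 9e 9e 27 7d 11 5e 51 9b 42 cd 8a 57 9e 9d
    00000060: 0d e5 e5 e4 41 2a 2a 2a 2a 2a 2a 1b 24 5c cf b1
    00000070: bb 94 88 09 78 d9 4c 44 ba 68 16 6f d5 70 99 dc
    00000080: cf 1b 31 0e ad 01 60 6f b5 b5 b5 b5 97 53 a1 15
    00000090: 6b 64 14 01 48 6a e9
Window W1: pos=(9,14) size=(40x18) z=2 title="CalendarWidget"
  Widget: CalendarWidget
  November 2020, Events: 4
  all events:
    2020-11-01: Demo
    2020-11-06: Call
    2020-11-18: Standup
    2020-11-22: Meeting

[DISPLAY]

                                                    
                                                    
                    ┏━━━━━━━━━━━━━━━━━━━━━━━━━━━━━━━
━━━━━━━━━━━━━━━━━━━━━━━━━━━━━━━━━━━━┓               
alendarWidget                       ┃───────────────
────────────────────────────────────┨f4 f4 f4 43 08 
          November 2020             ┃7e 7e 06 d0 49 
 Tu We Th Fr Sa Su                  ┃c9 f9 5b ef da 
                 1*                 ┃33 ae d4 5c 5c 
  3  4  5  6*  7  8                 ┃e2 ac ab ab ab 
 10 11 12 13 14 15                  ┃9e 9e 27 7d 11 
 17 18* 19 20 21 22*                ┃e5 e4 41 2a 2a 
 24 25 26 27 28 29                  ┃━━━━━━━━━━━━━━━
                                    ┃               
                                    ┃               
                                    ┃               
                                    ┃               
                                    ┃               
                                    ┃               
                                    ┃               
━━━━━━━━━━━━━━━━━━━━━━━━━━━━━━━━━━━━┛               
                                                    


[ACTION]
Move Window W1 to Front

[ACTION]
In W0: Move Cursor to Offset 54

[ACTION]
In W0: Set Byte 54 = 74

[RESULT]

                                                    
                                                    
                    ┏━━━━━━━━━━━━━━━━━━━━━━━━━━━━━━━
━━━━━━━━━━━━━━━━━━━━━━━━━━━━━━━━━━━━┓               
alendarWidget                       ┃───────────────
────────────────────────────────────┨f4 f4 f4 43 08 
          November 2020             ┃7e 7e 06 d0 49 
 Tu We Th Fr Sa Su                  ┃c9 f9 5b ef da 
                 1*                 ┃33 ae d4 5c 74 
  3  4  5  6*  7  8                 ┃e2 ac ab ab ab 
 10 11 12 13 14 15                  ┃9e 9e 27 7d 11 
 17 18* 19 20 21 22*                ┃e5 e4 41 2a 2a 
 24 25 26 27 28 29                  ┃━━━━━━━━━━━━━━━
                                    ┃               
                                    ┃               
                                    ┃               
                                    ┃               
                                    ┃               
                                    ┃               
                                    ┃               
━━━━━━━━━━━━━━━━━━━━━━━━━━━━━━━━━━━━┛               
                                                    


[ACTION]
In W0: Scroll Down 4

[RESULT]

                                                    
                                                    
                    ┏━━━━━━━━━━━━━━━━━━━━━━━━━━━━━━━
━━━━━━━━━━━━━━━━━━━━━━━━━━━━━━━━━━━━┓               
alendarWidget                       ┃───────────────
────────────────────────────────────┨e2 ac ab ab ab 
          November 2020             ┃9e 9e 27 7d 11 
 Tu We Th Fr Sa Su                  ┃e5 e4 41 2a 2a 
                 1*                 ┃88 09 78 d9 4c 
  3  4  5  6*  7  8                 ┃31 0e ad 01 60 
 10 11 12 13 14 15                  ┃14 01 48 6a e9 
 17 18* 19 20 21 22*                ┃               
 24 25 26 27 28 29                  ┃━━━━━━━━━━━━━━━
                                    ┃               
                                    ┃               
                                    ┃               
                                    ┃               
                                    ┃               
                                    ┃               
                                    ┃               
━━━━━━━━━━━━━━━━━━━━━━━━━━━━━━━━━━━━┛               
                                                    


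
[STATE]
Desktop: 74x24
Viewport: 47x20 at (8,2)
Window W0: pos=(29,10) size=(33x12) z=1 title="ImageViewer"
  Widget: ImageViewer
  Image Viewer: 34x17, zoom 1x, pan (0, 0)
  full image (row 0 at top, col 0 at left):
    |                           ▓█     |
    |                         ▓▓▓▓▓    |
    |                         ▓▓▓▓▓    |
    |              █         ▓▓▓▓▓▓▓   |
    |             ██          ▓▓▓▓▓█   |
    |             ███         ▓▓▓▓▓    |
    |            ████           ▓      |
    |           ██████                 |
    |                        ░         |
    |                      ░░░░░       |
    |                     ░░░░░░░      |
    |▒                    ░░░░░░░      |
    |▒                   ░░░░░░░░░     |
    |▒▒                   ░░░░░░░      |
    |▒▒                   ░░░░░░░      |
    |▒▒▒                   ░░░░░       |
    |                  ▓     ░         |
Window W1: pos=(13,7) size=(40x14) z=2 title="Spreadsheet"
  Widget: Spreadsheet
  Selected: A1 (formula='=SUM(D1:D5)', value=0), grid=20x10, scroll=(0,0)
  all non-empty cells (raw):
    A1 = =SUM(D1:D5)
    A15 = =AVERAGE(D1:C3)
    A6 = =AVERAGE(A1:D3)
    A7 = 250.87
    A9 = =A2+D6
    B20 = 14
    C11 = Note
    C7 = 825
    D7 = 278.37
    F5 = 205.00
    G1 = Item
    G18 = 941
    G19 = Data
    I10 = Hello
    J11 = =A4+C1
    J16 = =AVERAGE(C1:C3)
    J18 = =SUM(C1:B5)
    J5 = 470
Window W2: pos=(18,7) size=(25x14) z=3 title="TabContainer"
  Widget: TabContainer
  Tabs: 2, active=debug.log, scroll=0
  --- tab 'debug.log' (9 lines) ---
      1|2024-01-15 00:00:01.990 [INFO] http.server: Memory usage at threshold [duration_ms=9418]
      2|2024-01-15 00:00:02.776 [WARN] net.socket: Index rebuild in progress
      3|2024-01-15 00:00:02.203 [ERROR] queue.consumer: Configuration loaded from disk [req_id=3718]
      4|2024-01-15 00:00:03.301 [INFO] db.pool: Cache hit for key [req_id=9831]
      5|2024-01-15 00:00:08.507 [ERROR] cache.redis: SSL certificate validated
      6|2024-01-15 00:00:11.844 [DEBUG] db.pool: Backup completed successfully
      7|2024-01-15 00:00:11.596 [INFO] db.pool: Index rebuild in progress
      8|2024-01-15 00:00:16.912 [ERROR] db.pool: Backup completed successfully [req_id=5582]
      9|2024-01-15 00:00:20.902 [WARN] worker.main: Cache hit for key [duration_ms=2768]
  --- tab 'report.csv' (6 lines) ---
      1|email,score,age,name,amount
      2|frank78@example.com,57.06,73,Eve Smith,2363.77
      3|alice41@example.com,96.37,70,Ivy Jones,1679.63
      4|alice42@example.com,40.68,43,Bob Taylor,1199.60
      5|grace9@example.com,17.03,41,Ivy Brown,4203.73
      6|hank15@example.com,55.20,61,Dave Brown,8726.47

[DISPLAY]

                                               
                                               
                                               
                                               
                                               
     ┏━━━━┏━━━━━━━━━━━━━━━━━━━━━━━┓━━━━━━━━━┓  
     ┃ Spr┃ TabContainer          ┃         ┃  
     ┠────┠───────────────────────┨─────────┨  
     ┃A1: ┃[debug.log]│ report.csv┃         ┃━━
     ┃    ┃───────────────────────┃  D      ┃  
     ┃----┃2024-01-15 00:00:01.990┃---------┃──
     ┃  1 ┃2024-01-15 00:00:02.776┃      0  ┃  
     ┃  2 ┃2024-01-15 00:00:02.203┃      0  ┃  
     ┃  3 ┃2024-01-15 00:00:03.301┃      0  ┃  
     ┃  4 ┃2024-01-15 00:00:08.507┃      0  ┃ ▓
     ┃  5 ┃2024-01-15 00:00:11.844┃      0  ┃  
     ┃  6 ┃2024-01-15 00:00:11.596┃      0  ┃  
     ┃  7 ┃2024-01-15 00:00:16.912┃ 278.37  ┃  
     ┗━━━━┗━━━━━━━━━━━━━━━━━━━━━━━┛━━━━━━━━━┛  
                     ┗━━━━━━━━━━━━━━━━━━━━━━━━━


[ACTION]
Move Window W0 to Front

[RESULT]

                                               
                                               
                                               
                                               
                                               
     ┏━━━━┏━━━━━━━━━━━━━━━━━━━━━━━┓━━━━━━━━━┓  
     ┃ Spr┃ TabContainer          ┃         ┃  
     ┠────┠───────────────────────┨─────────┨  
     ┃A1: ┃[debug.log┏━━━━━━━━━━━━━━━━━━━━━━━━━
     ┃    ┃──────────┃ ImageViewer             
     ┃----┃2024-01-15┠─────────────────────────
     ┃  1 ┃2024-01-15┃                         
     ┃  2 ┃2024-01-15┃                         
     ┃  3 ┃2024-01-15┃                         
     ┃  4 ┃2024-01-15┃              █         ▓
     ┃  5 ┃2024-01-15┃             ██          
     ┃  6 ┃2024-01-15┃             ███         
     ┃  7 ┃2024-01-15┃            ████         
     ┗━━━━┗━━━━━━━━━━┃           ██████        
                     ┗━━━━━━━━━━━━━━━━━━━━━━━━━


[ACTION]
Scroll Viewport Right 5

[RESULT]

                                               
                                               
                                               
                                               
                                               
┏━━━━┏━━━━━━━━━━━━━━━━━━━━━━━┓━━━━━━━━━┓       
┃ Spr┃ TabContainer          ┃         ┃       
┠────┠───────────────────────┨─────────┨       
┃A1: ┃[debug.log┏━━━━━━━━━━━━━━━━━━━━━━━━━━━━━━
┃    ┃──────────┃ ImageViewer                  
┃----┃2024-01-15┠──────────────────────────────
┃  1 ┃2024-01-15┃                           ▓█ 
┃  2 ┃2024-01-15┃                         ▓▓▓▓▓
┃  3 ┃2024-01-15┃                         ▓▓▓▓▓
┃  4 ┃2024-01-15┃              █         ▓▓▓▓▓▓
┃  5 ┃2024-01-15┃             ██          ▓▓▓▓▓
┃  6 ┃2024-01-15┃             ███         ▓▓▓▓▓
┃  7 ┃2024-01-15┃            ████           ▓  
┗━━━━┗━━━━━━━━━━┃           ██████             
                ┗━━━━━━━━━━━━━━━━━━━━━━━━━━━━━━


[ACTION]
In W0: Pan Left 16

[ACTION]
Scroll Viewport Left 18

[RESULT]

                                               
                                               
                                               
                                               
                                               
             ┏━━━━┏━━━━━━━━━━━━━━━━━━━━━━━┓━━━━
             ┃ Spr┃ TabContainer          ┃    
             ┠────┠───────────────────────┨────
             ┃A1: ┃[debug.log┏━━━━━━━━━━━━━━━━━
             ┃    ┃──────────┃ ImageViewer     
             ┃----┃2024-01-15┠─────────────────
             ┃  1 ┃2024-01-15┃                 
             ┃  2 ┃2024-01-15┃                 
             ┃  3 ┃2024-01-15┃                 
             ┃  4 ┃2024-01-15┃              █  
             ┃  5 ┃2024-01-15┃             ██  
             ┃  6 ┃2024-01-15┃             ███ 
             ┃  7 ┃2024-01-15┃            ████ 
             ┗━━━━┗━━━━━━━━━━┃           ██████
                             ┗━━━━━━━━━━━━━━━━━
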